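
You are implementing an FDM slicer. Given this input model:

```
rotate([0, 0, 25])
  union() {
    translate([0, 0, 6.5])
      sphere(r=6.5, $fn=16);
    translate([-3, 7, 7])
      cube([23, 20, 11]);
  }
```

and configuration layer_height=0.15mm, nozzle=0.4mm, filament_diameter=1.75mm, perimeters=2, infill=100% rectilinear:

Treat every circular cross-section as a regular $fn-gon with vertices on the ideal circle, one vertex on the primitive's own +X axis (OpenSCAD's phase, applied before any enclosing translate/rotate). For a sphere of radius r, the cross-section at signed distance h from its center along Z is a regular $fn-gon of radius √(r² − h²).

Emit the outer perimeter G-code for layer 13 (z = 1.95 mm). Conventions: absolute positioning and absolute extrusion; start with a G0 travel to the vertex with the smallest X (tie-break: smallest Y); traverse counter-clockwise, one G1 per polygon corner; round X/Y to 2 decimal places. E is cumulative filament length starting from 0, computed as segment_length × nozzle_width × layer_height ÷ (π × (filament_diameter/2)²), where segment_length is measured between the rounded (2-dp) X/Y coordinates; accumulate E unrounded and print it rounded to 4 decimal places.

G0 X-4.64 Y-0.20 Z1.95
G1 X-4.21 Y-1.96 E0.0452
G1 X-3.14 Y-3.42 E0.0903
G1 X-1.59 Y-4.36 E0.1356
G1 X0.20 Y-4.64 E0.1808
G1 X1.96 Y-4.21 E0.2260
G1 X3.42 Y-3.14 E0.2711
G1 X4.36 Y-1.59 E0.3163
G1 X4.64 Y0.20 E0.3615
G1 X4.21 Y1.96 E0.4067
G1 X3.14 Y3.42 E0.4519
G1 X1.59 Y4.36 E0.4971
G1 X-0.20 Y4.64 E0.5423
G1 X-1.96 Y4.21 E0.5875
G1 X-3.42 Y3.14 E0.6326
G1 X-4.36 Y1.59 E0.6779
G1 X-4.64 Y-0.20 E0.7230

At z = 1.95 mm: the r=6.5 sphere slices to a regular 16-gon of circumradius 4.642 (√(r²−h²) with h=4.55 from center); the cube at (-3, 7) does not reach this height (z outside [7, 18]); Combining (union): only the r=6.5 sphere is present, so the union is just that shape — 1 connected region; (whole slice rotated 25° about Z — lengths, areas and connectivity unchanged). The outline is a single polygon with 16 vertices. Extrusion per mm of travel: 0.4 × 0.15 / (π × 0.875²) = 0.024945. Accumulating E over each segment gives final E = 0.7230.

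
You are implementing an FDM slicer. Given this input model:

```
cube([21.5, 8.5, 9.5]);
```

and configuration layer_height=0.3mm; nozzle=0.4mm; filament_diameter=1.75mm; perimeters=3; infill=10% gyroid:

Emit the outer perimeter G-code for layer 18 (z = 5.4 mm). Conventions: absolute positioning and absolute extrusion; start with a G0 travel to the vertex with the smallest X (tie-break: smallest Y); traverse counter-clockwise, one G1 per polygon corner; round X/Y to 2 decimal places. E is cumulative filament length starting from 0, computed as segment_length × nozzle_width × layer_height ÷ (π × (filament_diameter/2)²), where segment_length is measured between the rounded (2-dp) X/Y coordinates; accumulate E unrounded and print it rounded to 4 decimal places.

At z = 5.4 mm: the 21.5×8.5 cube contributes its full rectangle. The outline is a single polygon with 4 vertices. Extrusion per mm of travel: 0.4 × 0.3 / (π × 0.875²) = 0.049890. Accumulating E over each segment gives final E = 2.9934.

G0 X0.00 Y0.00 Z5.40
G1 X21.50 Y0.00 E1.0726
G1 X21.50 Y8.50 E1.4967
G1 X0.00 Y8.50 E2.5693
G1 X0.00 Y0.00 E2.9934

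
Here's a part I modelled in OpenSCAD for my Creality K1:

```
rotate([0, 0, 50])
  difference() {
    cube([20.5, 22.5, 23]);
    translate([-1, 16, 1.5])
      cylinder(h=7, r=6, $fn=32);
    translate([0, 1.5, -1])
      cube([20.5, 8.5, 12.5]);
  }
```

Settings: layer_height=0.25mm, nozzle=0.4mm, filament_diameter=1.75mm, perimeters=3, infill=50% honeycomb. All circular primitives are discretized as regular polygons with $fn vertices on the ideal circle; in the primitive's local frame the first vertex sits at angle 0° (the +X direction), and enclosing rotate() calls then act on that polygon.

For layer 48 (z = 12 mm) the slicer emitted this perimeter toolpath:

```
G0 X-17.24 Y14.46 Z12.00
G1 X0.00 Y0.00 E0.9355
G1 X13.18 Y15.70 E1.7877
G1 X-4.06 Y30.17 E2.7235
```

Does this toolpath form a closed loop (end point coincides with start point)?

no

Start point (G0): (-17.24, 14.46). End point (last G1): the path does not return to the start — open.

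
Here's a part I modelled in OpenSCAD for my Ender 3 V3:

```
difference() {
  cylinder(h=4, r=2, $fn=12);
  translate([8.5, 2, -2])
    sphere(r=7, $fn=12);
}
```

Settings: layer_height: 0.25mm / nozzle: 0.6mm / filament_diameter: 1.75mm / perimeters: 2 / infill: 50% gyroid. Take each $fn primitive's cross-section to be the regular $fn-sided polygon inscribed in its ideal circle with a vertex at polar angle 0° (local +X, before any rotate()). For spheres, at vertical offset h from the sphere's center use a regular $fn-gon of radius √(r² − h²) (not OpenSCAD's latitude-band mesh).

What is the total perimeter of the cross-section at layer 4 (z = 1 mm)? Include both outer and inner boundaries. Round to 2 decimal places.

At z = 1 mm: the r=2 cylinder contributes a regular 12-gon of circumradius 2 (perimeter = 2·12·2.000·sin(180°/12) = 12.42 mm); the r=7 sphere at (8.5, 2) slices to a regular 12-gon of circumradius 6.325 (√(r²−h²) with h=3 from center) (perimeter = 2·12·6.325·sin(180°/12) = 39.29 mm); Subtracting the remaining from the first: starting from the r=2 cylinder, the r=7 sphere at (8.5, 2) misses the remaining region (no effect) — boundary = 12.42 mm. Overall, the cross-section is a single solid region. Total boundary length (outer) = 12.42 mm.

12.42 mm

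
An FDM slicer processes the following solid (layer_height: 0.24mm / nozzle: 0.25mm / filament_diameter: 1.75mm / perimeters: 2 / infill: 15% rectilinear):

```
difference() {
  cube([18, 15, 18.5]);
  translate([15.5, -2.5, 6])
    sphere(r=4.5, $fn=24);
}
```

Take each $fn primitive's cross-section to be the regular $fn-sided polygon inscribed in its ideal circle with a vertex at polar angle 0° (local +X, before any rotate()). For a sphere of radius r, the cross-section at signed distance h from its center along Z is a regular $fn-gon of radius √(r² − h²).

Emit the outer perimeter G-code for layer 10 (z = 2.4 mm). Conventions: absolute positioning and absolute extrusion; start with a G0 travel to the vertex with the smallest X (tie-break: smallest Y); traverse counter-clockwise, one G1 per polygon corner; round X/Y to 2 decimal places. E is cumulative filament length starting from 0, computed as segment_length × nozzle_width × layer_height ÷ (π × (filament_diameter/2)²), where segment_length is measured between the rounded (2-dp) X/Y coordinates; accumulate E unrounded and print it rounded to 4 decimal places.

G0 X0.00 Y0.00 Z2.40
G1 X14.54 Y0.00 E0.3627
G1 X14.80 Y0.11 E0.3697
G1 X15.50 Y0.20 E0.3873
G1 X16.20 Y0.11 E0.4050
G1 X16.46 Y0.00 E0.4120
G1 X18.00 Y0.00 E0.4504
G1 X18.00 Y15.00 E0.8246
G1 X0.00 Y15.00 E1.2736
G1 X0.00 Y0.00 E1.6478

At z = 2.4 mm: the 18×15 cube contributes its full rectangle; the r=4.5 sphere at (15.5, -2.5) slices to a regular 24-gon of circumradius 2.700 (√(r²−h²) with h=3.6 from center); Taking the first minus the rest: starting from the 18×15 cube, the r=4.5 sphere at (15.5, -2.5) partially overlaps it — only the 0.24 mm² overlap (of its 22.64 mm²) is removed, clipping the outline — 1 connected region. The outline is a single polygon with 9 vertices. Extrusion per mm of travel: 0.25 × 0.24 / (π × 0.875²) = 0.024945. Accumulating E over each segment gives final E = 1.6478.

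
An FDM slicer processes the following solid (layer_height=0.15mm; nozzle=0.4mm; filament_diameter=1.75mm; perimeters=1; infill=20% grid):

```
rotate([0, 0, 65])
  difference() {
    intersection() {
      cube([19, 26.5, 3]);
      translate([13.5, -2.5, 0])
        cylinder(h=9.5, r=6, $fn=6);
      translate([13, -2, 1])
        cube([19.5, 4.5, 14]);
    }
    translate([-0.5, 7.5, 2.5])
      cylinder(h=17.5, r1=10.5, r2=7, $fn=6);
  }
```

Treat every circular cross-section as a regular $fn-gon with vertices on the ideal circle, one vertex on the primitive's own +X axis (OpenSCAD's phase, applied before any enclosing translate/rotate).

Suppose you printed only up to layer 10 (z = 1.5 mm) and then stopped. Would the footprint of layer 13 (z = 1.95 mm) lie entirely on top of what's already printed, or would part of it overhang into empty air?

entirely on top

Compare the two slices. At z = 1.5: the cube (footprint 19×26.5) is included at this height (area 503.50 mm²); the cylinder at (13.5, -2.5): section is a regular 6-gon, circumradius r=6 (area = (6/2)·6.000²·sin(360°/6) = 93.53 mm²); the cube at (13, -2) (footprint 19.5×4.5) is included at this height (area 87.75 mm²); Taking the intersection: the r=6 cylinder at (13.5, -2.5) partially overlaps the 19×26.5 cube; clipping to the common part keeps 20.37 mm²; the 19.5×4.5 cube at (13, -2) partially overlaps the running intersection; clipping to the common part keeps 10.84 mm² — area = 10.84 mm²; the cone at (-0.5, 7.5) is not intersected at this z (z outside [2.5, 20]); After the difference (first − rest): none of the subtracted shapes is present at this height, so that combined region is unchanged — area = 10.84 mm²; (whole slice rotated 65° about Z — lengths, areas and connectivity unchanged). At z = 1.95: the cube is present — its section is the full 19×26.5 rectangle (area 503.50 mm²); the r=6 cylinder at (13.5, -2.5) contributes a regular 6-gon of circumradius 6 (area = (6/2)·6.000²·sin(360°/6) = 93.53 mm²); the cube at (13, -2) is present — its section is the full 19.5×4.5 rectangle (area 87.75 mm²); After intersecting: the r=6 cylinder at (13.5, -2.5) partially overlaps the 19×26.5 cube; clipping to the common part keeps 20.37 mm²; the 19.5×4.5 cube at (13, -2) partially overlaps the running intersection; clipping to the common part keeps 10.84 mm² — area = 10.84 mm²; the cone at (-0.5, 7.5) is absent (z outside [2.5, 20]); Subtracting the remaining from the first: none of the subtracted shapes is present at this height, so that combined region is unchanged — area = 10.84 mm²; (rotated 65° about Z; rotation is an isometry so areas/perimeters/island counts are preserved). Checking containment: the cross-section at z = 1.95 is a subset of the cross-section at z = 1.5.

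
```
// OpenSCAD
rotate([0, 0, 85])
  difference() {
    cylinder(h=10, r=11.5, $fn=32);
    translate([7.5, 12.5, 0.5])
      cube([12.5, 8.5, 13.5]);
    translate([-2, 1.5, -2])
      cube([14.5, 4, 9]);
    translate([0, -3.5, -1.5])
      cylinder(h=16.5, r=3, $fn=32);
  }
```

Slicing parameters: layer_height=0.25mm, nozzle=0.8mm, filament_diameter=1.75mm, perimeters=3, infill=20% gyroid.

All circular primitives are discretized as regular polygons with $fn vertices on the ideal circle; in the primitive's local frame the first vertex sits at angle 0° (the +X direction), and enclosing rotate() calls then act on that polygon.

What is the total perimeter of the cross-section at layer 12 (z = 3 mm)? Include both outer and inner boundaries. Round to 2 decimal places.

At z = 3 mm: the r=11.5 cylinder contributes a regular 32-gon of circumradius 11.5 (perimeter = 2·32·11.500·sin(180°/32) = 72.14 mm); the cube at (7.5, 12.5) (footprint 12.5×8.5) is included at this height (perimeter 42.00 mm); the 14.5×4 cube at (-2, 1.5) contributes its full rectangle (perimeter 37.00 mm); the cylinder at (0, -3.5): section is a regular 32-gon, circumradius r=3 (perimeter = 2·32·3.000·sin(180°/32) = 18.82 mm); Taking the first minus the rest: starting from the r=11.5 cylinder, the 12.5×8.5 cube at (7.5, 12.5) misses the remaining region (no effect); the 14.5×4 cube at (-2, 1.5) partially overlaps it — only the 51.40 mm² overlap (of its 58.00 mm²) is removed, clipping the outline; the r=3 cylinder at (0, -3.5) lies wholly inside it (removes its full 28.09 mm² and its 18.82 mm outline becomes a hole wall) — boundary (outer + 1 inner loop) = 116.10 mm; (whole slice rotated 85° about Z — lengths, areas and connectivity unchanged). Overall, the cross-section is one region with 1 hole. Total boundary length (outer + inner) = 116.10 mm.

116.10 mm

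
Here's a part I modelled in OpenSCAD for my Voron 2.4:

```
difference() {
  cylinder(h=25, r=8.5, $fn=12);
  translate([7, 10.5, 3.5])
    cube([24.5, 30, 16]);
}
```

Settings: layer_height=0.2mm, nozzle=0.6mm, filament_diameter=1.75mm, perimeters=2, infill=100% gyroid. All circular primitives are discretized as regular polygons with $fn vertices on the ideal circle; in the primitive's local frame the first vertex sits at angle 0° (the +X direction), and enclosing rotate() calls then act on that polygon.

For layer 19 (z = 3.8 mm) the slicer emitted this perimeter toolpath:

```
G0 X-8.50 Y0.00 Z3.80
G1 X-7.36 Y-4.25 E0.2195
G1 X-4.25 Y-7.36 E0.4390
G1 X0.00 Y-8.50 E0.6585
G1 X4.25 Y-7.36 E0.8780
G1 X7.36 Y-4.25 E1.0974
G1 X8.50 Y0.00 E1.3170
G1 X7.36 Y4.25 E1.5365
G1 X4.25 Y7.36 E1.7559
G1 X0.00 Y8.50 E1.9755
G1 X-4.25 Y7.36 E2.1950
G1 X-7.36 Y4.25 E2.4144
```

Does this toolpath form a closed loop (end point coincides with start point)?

no

Start point (G0): (-8.50, 0.00). End point (last G1): the path does not return to the start — open.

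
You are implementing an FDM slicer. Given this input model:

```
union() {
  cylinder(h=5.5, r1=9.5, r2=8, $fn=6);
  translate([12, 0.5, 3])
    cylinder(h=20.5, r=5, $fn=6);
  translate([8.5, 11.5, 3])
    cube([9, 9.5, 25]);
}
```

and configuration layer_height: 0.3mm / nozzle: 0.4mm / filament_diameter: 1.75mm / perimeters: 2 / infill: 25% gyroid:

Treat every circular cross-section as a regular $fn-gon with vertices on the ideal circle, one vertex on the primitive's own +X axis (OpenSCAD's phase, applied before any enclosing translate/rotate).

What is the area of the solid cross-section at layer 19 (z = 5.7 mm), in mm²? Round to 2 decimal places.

At z = 5.7 mm: the cone does not reach this height (z outside [0, 5.5]); the r=5 cylinder at (12, 0.5) contributes a regular 6-gon of circumradius 5 (area = (6/2)·5.000²·sin(360°/6) = 64.95 mm²); the 9×9.5 cube at (8.5, 11.5) contributes its full rectangle (area 85.50 mm²); Combining (union): the 2 present regions are separate (no shared area or edge), so areas and boundary lengths simply add and each stays a separate island — area = 150.45 mm². Overall, the cross-section has 2 separate islands. Net area = 150.45 mm².

150.45 mm²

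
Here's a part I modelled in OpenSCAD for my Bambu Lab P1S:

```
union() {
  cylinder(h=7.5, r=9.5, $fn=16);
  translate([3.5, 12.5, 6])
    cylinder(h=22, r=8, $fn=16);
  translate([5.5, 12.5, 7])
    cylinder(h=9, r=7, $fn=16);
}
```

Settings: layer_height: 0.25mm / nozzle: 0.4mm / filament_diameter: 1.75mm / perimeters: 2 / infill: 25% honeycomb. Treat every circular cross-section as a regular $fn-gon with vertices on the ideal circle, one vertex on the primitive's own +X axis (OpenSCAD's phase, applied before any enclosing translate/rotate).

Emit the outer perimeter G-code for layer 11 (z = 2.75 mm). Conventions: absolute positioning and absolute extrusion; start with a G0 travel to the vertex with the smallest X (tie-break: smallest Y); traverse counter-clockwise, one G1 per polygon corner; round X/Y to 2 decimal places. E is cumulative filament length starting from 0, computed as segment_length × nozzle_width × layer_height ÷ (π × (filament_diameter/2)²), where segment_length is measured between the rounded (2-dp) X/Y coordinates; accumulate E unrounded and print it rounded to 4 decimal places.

At z = 2.75 mm: the r=9.5 cylinder contributes a regular 16-gon of circumradius 9.5; the cylinder at (3.5, 12.5) is not intersected at this z (z outside [6, 28]); the cylinder at (5.5, 12.5) does not reach this height (z outside [7, 16]); Merging all regions: only the r=9.5 cylinder is present, so the union is just that shape — 1 connected region. The outline is a single polygon with 16 vertices. Extrusion per mm of travel: 0.4 × 0.25 / (π × 0.875²) = 0.041575. Accumulating E over each segment gives final E = 2.4665.

G0 X-9.50 Y0.00 Z2.75
G1 X-8.78 Y-3.64 E0.1543
G1 X-6.72 Y-6.72 E0.3083
G1 X-3.64 Y-8.78 E0.4624
G1 X0.00 Y-9.50 E0.6166
G1 X3.64 Y-8.78 E0.7709
G1 X6.72 Y-6.72 E0.9250
G1 X8.78 Y-3.64 E1.0790
G1 X9.50 Y0.00 E1.2333
G1 X8.78 Y3.64 E1.3875
G1 X6.72 Y6.72 E1.5416
G1 X3.64 Y8.78 E1.6956
G1 X0.00 Y9.50 E1.8499
G1 X-3.64 Y8.78 E2.0042
G1 X-6.72 Y6.72 E2.1582
G1 X-8.78 Y3.64 E2.3123
G1 X-9.50 Y0.00 E2.4665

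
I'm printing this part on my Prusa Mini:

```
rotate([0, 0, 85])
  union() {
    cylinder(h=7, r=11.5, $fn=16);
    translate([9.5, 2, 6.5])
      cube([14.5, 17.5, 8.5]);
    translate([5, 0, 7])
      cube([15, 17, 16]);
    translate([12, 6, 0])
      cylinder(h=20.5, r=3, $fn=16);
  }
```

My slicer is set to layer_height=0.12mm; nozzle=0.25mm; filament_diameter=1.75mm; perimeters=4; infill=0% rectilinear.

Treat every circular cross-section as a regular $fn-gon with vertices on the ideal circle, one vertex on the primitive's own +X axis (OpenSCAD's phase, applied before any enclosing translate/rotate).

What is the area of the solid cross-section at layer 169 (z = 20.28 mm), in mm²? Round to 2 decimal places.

At z = 20.28 mm: the cylinder is absent (z outside [0, 7]); the cube at (9.5, 2) does not reach this height (z outside [6.5, 15]); the cube at (5, 0) is present — its section is the full 15×17 rectangle (area 255.00 mm²); the cylinder at (12, 6): section is a regular 16-gon, circumradius r=3 (area = (16/2)·3.000²·sin(360°/16) = 27.55 mm²); Taking the union: the r=3 cylinder at (12, 6) lies entirely inside the 15×17 cube at (5, 0), so the union is just the 15×17 cube at (5, 0) — area = 255.00 mm²; (whole slice rotated 85° about Z — lengths, areas and connectivity unchanged). Overall, the cross-section is a single solid region. Net area = 255.00 mm².

255.00 mm²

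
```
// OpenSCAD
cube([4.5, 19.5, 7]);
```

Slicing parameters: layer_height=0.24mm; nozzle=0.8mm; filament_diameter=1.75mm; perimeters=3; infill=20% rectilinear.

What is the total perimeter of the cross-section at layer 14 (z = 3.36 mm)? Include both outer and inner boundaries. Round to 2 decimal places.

At z = 3.36 mm: the cube (footprint 4.5×19.5) is included at this height (perimeter 48.00 mm). Overall, the cross-section is a single solid region. Total boundary length (outer) = 48.00 mm.

48.00 mm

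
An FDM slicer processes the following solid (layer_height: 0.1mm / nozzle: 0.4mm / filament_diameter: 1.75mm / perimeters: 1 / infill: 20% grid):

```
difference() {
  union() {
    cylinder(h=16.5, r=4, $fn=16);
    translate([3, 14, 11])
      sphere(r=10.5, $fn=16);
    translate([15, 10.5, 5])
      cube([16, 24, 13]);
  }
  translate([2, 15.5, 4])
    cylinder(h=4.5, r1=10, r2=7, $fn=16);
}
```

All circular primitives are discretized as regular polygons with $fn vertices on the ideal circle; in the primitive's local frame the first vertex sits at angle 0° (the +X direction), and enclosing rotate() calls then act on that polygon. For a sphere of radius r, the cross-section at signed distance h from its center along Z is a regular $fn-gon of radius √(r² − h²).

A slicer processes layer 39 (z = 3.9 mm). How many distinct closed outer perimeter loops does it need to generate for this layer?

2

At z = 3.9 mm: the r=4 cylinder gives a regular 16-gon of circumradius 4 (constant along its height); the r=10.5 sphere at (3, 14) slices to a regular 16-gon of circumradius 7.736 (√(r²−h²) with h=7.1 from center); the cube at (15, 10.5) is not intersected at this z (z outside [5, 18]); Combining (union): the 2 present regions are separate (no shared area or edge), so areas and boundary lengths simply add and each stays a separate island — 2 connected regions; the cone at (2, 15.5) is absent (z outside [4, 8.5]); Subtracting the remaining from the first: none of the subtracted shapes is present at this height, so the result so far is unchanged — 2 connected regions. The result has 2 disconnected regions.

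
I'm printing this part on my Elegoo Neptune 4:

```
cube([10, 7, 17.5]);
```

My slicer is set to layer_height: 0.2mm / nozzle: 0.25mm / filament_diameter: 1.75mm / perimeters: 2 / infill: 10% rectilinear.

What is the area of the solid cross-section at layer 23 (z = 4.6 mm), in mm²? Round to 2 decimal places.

70.00 mm²

At z = 4.6 mm: the cube (footprint 10×7) is included at this height (area 70.00 mm²). Overall, the cross-section is a single solid region. Net area = 70.00 mm².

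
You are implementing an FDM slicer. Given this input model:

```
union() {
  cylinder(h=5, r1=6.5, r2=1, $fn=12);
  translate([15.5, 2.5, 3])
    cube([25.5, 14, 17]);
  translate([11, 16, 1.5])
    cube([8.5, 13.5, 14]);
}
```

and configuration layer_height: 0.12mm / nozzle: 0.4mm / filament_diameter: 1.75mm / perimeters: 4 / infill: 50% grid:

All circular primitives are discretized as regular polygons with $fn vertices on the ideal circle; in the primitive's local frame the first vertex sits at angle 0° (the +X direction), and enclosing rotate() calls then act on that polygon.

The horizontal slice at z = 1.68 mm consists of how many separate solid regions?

2

At z = 1.68 mm: the cone contributes a regular 12-gon of circumradius 4.652 (interpolated between r1=6.5 and r2=1 at t=0.336); the cube at (15.5, 2.5) is absent (z outside [3, 20]); the cube at (11, 16) (footprint 8.5×13.5) is included at this height; Merging all regions: the 2 present regions are separate (no shared area or edge), so areas and boundary lengths simply add and each stays a separate island — 2 connected regions. The result has 2 disconnected regions.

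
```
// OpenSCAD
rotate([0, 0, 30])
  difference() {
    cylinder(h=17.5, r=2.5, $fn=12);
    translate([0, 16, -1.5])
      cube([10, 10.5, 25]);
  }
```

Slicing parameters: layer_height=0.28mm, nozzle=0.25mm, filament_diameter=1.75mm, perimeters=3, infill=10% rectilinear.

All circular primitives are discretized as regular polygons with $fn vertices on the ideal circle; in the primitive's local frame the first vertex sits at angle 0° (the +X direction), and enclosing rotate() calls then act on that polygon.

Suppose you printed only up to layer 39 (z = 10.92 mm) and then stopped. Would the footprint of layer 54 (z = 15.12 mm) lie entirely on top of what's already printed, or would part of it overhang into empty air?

entirely on top

Compare the two slices. At z = 10.92: the r=2.5 cylinder gives a regular 12-gon of circumradius 2.5 (constant along its height) (area = (12/2)·2.500²·sin(360°/12) = 18.75 mm²); the cube at (0, 16) (footprint 10×10.5) is included at this height (area 105.00 mm²); Taking the first minus the rest: starting from the r=2.5 cylinder (18.75 mm²), the 10×10.5 cube at (0, 16) misses the remaining region (no effect) — area = 18.75 mm²; (rotated 30° about Z; rotation is an isometry so areas/perimeters/island counts are preserved). At z = 15.12: the cylinder: section is a regular 12-gon, circumradius r=2.5 (area = (12/2)·2.500²·sin(360°/12) = 18.75 mm²); the cube at (0, 16) (footprint 10×10.5) is included at this height (area 105.00 mm²); Taking the first minus the rest: starting from the r=2.5 cylinder (18.75 mm²), the 10×10.5 cube at (0, 16) misses the remaining region (no effect) — area = 18.75 mm²; (whole slice rotated 30° about Z — lengths, areas and connectivity unchanged). Checking containment: the cross-section at z = 15.12 is a subset of the cross-section at z = 10.92.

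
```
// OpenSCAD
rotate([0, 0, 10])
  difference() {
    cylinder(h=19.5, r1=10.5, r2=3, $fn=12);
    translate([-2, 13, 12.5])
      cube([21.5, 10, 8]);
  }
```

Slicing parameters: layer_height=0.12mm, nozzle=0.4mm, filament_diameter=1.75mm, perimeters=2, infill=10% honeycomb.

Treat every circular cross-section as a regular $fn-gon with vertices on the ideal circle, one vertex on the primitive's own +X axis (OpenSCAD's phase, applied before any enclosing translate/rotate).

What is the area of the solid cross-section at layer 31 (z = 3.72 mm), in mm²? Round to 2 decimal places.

246.75 mm²

At z = 3.72 mm: the cone (r1=10.5→r2=3) has section circumradius 9.069 here — a regular 12-gon (area = (12/2)·9.069²·sin(360°/12) = 246.75 mm²); the cube at (-2, 13) is not intersected at this z (z outside [12.5, 20.5]); Taking the first minus the rest: none of the subtracted shapes is present at this height, so the cone is unchanged — area = 246.75 mm²; (whole slice rotated 10° about Z — lengths, areas and connectivity unchanged). Overall, the cross-section is a single solid region. Net area = 246.75 mm².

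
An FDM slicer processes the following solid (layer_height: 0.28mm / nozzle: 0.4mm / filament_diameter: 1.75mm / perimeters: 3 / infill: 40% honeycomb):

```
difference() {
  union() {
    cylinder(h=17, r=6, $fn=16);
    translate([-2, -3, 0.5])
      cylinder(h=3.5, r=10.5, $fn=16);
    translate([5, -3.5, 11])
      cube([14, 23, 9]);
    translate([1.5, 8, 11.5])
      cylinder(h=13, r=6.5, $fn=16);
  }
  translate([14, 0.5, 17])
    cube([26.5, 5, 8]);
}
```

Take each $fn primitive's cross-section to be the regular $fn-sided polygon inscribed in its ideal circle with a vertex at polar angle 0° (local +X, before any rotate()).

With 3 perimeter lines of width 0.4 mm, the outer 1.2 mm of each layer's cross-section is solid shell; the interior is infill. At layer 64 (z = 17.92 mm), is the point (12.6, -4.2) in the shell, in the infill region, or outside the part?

outside

At z = 17.92 mm: the cylinder is not intersected at this z (z outside [0, 17]); the cylinder at (-2, -3) is not intersected at this z (z outside [0.5, 4]); the 14×23 cube at (5, -3.5) contributes its full rectangle; the r=6.5 cylinder at (1.5, 8) gives a regular 16-gon of circumradius 6.5 (constant along its height); Combining (union): the regions partially overlap (shared area 22.09 mm²), so overlapping operands fuse into one piece — 1 connected region; the cube at (14, 0.5) is present — its section is the full 26.5×5 rectangle; Subtracting the remaining from the first: starting from the result so far, the 26.5×5 cube at (14, 0.5) partially overlaps it — only the 25.00 mm² overlap (of its 132.50 mm²) is removed, clipping the outline — 1 connected region. Overall, the cross-section is a single solid region. The nearest boundary edge runs (19.00, -3.50)→(5.00, -3.50); distance from the point to it = 0.70 mm. The point is not inside any of the regions above, so it lies outside the cross-section (0.70 mm from the nearest boundary).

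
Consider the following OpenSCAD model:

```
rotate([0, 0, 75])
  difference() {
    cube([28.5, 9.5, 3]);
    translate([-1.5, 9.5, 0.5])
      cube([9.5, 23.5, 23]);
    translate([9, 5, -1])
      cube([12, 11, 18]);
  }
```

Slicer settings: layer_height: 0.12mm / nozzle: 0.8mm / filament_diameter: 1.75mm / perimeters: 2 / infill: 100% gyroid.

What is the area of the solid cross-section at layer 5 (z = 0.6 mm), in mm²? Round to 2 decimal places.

At z = 0.6 mm: the cube is present — its section is the full 28.5×9.5 rectangle (area 270.75 mm²); the cube at (-1.5, 9.5) is present — its section is the full 9.5×23.5 rectangle (area 223.25 mm²); the cube at (9, 5) is present — its section is the full 12×11 rectangle (area 132.00 mm²); After the difference (first − rest): starting from the 28.5×9.5 cube (270.75 mm²), the 9.5×23.5 cube at (-1.5, 9.5) misses the remaining region (no effect); the 12×11 cube at (9, 5) partially overlaps it — only the 54.00 mm² overlap (of its 132.00 mm²) is removed, clipping the outline — area = 216.75 mm²; (rotated 75° about Z; rotation is an isometry so areas/perimeters/island counts are preserved). Overall, the cross-section is a single solid region. Net area = 216.75 mm².

216.75 mm²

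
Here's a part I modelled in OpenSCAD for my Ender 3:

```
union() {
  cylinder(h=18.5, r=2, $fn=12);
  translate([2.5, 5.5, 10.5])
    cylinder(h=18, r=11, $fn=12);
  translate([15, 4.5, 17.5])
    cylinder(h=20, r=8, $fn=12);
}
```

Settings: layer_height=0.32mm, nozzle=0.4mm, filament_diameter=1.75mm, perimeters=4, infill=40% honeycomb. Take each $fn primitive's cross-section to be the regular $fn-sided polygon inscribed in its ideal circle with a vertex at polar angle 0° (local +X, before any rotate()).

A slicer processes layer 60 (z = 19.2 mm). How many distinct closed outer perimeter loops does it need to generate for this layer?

At z = 19.2 mm: the cylinder is not intersected at this z (z outside [0, 18.5]); the r=11 cylinder at (2.5, 5.5) gives a regular 12-gon of circumradius 11 (constant along its height); the r=8 cylinder at (15, 4.5) contributes a regular 12-gon of circumradius 8; Taking the union: the regions partially overlap (shared area 56.10 mm²), so overlapping operands fuse into one piece — 1 connected region. The result has 1 disconnected region.

1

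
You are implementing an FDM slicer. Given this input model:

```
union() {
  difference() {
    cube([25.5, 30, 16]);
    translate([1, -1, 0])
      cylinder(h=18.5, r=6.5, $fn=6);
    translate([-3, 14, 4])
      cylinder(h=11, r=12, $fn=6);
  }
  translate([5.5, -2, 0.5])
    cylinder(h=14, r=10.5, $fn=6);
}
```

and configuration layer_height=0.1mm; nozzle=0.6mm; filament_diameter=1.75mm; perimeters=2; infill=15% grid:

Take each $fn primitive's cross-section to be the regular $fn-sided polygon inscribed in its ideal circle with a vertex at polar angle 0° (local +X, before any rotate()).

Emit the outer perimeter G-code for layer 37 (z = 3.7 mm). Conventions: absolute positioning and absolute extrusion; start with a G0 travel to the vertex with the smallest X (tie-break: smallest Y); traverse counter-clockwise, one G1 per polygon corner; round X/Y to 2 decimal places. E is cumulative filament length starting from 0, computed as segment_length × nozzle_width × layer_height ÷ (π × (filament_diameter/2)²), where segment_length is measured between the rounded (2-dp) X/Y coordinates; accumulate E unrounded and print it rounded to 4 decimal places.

G0 X-5.00 Y-2.00 Z3.70
G1 X0.25 Y-11.09 E0.2619
G1 X10.75 Y-11.09 E0.5238
G1 X16.00 Y-2.00 E0.7856
G1 X14.85 Y0.00 E0.8432
G1 X25.50 Y0.00 E1.1088
G1 X25.50 Y30.00 E1.8572
G1 X0.00 Y30.00 E2.4933
G1 X0.00 Y6.66 E3.0755
G1 X-5.00 Y-2.00 E3.3250

At z = 3.7 mm: the cube (footprint 25.5×30) is included at this height; the r=6.5 cylinder at (1, -1) gives a regular 6-gon of circumradius 6.5 (constant along its height); the cylinder at (-3, 14) is absent (z outside [4, 15]); After the difference (first − rest): starting from the 25.5×30 cube, the r=6.5 cylinder at (1, -1) partially overlaps it — only the 25.86 mm² overlap (of its 109.77 mm²) is removed, clipping the outline — 1 connected region; the r=10.5 cylinder at (5.5, -2) contributes a regular 6-gon of circumradius 10.5; Combining (union): the regions partially overlap (shared area 64.86 mm²), so overlapping operands fuse into one piece — 1 connected region. The outline is a single polygon with 9 vertices. Extrusion per mm of travel: 0.6 × 0.1 / (π × 0.875²) = 0.024945. Accumulating E over each segment gives final E = 3.3250.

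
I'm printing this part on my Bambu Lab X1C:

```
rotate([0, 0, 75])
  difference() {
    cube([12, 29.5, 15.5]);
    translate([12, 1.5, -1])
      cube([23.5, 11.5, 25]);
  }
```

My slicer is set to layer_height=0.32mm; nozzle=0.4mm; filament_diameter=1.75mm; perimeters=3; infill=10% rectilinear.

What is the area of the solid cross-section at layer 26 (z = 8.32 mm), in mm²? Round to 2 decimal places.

At z = 8.32 mm: the cube is present — its section is the full 12×29.5 rectangle (area 354.00 mm²); the cube at (12, 1.5) is present — its section is the full 23.5×11.5 rectangle (area 270.25 mm²); Subtracting the remaining from the first: starting from the 12×29.5 cube (354.00 mm²), the 23.5×11.5 cube at (12, 1.5) misses the remaining region (no effect) — area = 354.00 mm²; (rotated 75° about Z; rotation is an isometry so areas/perimeters/island counts are preserved). Overall, the cross-section is a single solid region. Net area = 354.00 mm².

354.00 mm²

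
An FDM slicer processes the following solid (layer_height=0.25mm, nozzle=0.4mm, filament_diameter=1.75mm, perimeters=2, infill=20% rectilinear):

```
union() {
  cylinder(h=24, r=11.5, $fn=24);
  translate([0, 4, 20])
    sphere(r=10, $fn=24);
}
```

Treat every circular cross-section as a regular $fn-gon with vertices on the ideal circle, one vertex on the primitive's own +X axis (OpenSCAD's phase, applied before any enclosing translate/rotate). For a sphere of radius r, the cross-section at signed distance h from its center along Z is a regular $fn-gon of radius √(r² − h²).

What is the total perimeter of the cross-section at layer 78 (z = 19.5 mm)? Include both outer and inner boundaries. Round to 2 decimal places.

At z = 19.5 mm: the cylinder: section is a regular 24-gon, circumradius r=11.5 (perimeter = 2·24·11.500·sin(180°/24) = 72.05 mm); the sphere at (0, 4): section is a regular 24-gon, circumradius = √(r²−h²) = √(10²−0.5²) = 9.987 (perimeter = 2·24·9.987·sin(180°/24) = 62.57 mm); Merging all regions: the regions partially overlap (shared area 269.04 mm²), so the edge portions inside another operand are dropped and the merged outline is re-measured after clipping — boundary = 75.95 mm. Overall, the cross-section is a single solid region. Total boundary length (outer) = 75.95 mm.

75.95 mm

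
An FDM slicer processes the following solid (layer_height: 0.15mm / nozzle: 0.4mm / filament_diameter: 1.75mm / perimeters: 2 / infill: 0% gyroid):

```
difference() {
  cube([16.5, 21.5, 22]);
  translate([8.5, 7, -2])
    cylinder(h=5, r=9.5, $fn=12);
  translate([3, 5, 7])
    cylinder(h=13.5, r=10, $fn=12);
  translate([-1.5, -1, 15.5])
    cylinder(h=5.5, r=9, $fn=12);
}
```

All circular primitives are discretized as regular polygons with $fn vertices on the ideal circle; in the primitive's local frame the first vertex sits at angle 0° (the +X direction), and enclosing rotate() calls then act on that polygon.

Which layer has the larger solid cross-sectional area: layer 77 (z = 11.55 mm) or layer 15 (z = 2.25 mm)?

layer 77 (z = 11.55 mm)

Layer 77 (z = 11.55): the cube is present — its section is the full 16.5×21.5 rectangle (area 354.75 mm²); the cylinder at (8.5, 7) does not reach this height (z outside [-2, 3]); the r=10 cylinder at (3, 5) contributes a regular 12-gon of circumradius 10 (area = (12/2)·10.000²·sin(360°/12) = 300.00 mm²); the cylinder at (-1.5, -1) is not intersected at this z (z outside [15.5, 21]); Taking the first minus the rest: starting from the 16.5×21.5 cube (354.75 mm²), the r=10 cylinder at (3, 5) partially overlaps it — only the 165.44 mm² overlap (of its 300.00 mm²) is removed, clipping the outline — area = 189.31 mm². So its area = 189.31 mm². Layer 15 (z = 2.25): the cube is present — its section is the full 16.5×21.5 rectangle (area 354.75 mm²); the r=9.5 cylinder at (8.5, 7) gives a regular 12-gon of circumradius 9.5 (constant along its height) (area = (12/2)·9.500²·sin(360°/12) = 270.75 mm²); the cylinder at (3, 5) is absent (z outside [7, 20.5]); the cylinder at (-1.5, -1) is not intersected at this z (z outside [15.5, 21]); After the difference (first − rest): starting from the 16.5×21.5 cube (354.75 mm²), the r=9.5 cylinder at (8.5, 7) partially overlaps it — only the 239.55 mm² overlap (of its 270.75 mm²) is removed, clipping the outline — area = 115.20 mm². So its area = 115.20 mm². Layer 77 is larger (189.31 vs 115.20 mm²).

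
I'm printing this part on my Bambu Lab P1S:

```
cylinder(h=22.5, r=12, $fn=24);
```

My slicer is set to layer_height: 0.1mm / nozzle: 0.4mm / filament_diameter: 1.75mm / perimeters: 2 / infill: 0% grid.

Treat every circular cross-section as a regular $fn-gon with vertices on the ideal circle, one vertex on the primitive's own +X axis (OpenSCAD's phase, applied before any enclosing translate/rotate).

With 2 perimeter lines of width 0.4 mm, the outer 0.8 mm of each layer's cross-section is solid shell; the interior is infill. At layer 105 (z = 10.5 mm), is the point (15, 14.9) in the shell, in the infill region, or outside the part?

At z = 10.5 mm: the r=12 cylinder gives a regular 24-gon of circumradius 12 (constant along its height). Overall, the cross-section is a single solid region. The nearest boundary edge runs (10.39, 6.00)→(8.49, 8.49); distance from the point to it = 9.14 mm. The point is not inside any of the regions above, so it lies outside the cross-section (9.14 mm from the nearest boundary).

outside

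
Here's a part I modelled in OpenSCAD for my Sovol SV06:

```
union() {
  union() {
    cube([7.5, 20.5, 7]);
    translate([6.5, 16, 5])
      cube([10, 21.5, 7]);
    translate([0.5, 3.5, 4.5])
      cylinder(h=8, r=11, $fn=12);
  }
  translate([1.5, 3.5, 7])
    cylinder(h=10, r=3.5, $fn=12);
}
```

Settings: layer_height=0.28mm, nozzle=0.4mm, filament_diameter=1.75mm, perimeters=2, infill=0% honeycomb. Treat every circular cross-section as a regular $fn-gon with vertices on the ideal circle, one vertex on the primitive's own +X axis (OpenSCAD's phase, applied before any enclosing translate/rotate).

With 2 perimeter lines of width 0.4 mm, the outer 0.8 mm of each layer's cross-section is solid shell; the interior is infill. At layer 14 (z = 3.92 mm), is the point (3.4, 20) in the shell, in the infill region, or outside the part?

shell

At z = 3.92 mm: the 7.5×20.5 cube contributes its full rectangle; the cube at (6.5, 16) is absent (z outside [5, 12]); the cylinder at (0.5, 3.5) is absent (z outside [4.5, 12.5]); Taking the union: only the 7.5×20.5 cube is present, so the union is just that shape — 1 connected region; the cylinder at (1.5, 3.5) is absent (z outside [7, 17]); Merging all regions: only that combined region is present, so the union is just that shape — 1 connected region. Overall, the cross-section is a single solid region. The nearest boundary edge runs (7.50, 20.50)→(0.00, 20.50); distance from the point to it = 0.50 mm. The point is inside the cross-section, 0.50 mm from the nearest boundary — within the 0.8 mm shell band (2 × 0.4).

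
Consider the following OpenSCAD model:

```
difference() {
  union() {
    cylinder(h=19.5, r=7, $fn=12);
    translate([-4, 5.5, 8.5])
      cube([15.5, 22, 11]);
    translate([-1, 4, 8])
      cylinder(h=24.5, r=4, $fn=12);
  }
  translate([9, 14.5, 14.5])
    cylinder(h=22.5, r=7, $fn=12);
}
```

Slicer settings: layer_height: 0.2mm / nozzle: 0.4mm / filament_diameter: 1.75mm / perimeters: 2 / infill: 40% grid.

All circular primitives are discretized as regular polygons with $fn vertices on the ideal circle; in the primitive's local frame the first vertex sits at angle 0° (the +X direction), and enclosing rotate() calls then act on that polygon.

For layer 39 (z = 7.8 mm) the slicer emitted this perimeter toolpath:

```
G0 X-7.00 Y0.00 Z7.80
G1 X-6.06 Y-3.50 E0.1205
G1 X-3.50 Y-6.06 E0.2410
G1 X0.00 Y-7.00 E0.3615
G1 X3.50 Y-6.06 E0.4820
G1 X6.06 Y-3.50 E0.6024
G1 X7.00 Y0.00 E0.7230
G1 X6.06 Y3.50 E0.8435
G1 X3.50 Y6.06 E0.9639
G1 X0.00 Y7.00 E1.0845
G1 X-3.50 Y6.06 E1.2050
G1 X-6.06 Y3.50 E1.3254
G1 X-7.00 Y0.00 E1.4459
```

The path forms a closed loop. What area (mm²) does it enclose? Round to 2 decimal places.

Apply the shoelace formula to the sequence of (X, Y) vertices; enclosed area = 146.95 mm².

146.95 mm²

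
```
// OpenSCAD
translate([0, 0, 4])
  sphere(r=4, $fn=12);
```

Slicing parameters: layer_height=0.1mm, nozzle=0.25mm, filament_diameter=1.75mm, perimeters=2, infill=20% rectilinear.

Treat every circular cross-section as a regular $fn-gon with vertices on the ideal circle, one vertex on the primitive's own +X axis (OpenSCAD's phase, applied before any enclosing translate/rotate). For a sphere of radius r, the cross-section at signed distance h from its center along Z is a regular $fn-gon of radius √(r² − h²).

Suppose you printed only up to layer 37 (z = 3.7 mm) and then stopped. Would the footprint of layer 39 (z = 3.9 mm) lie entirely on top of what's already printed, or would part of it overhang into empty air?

Compare the two slices. At z = 3.7: the r=4 sphere contributes a regular 12-gon of circumradius √(4²−0.3²) = 3.989 (area = (12/2)·3.989²·sin(360°/12) = 47.73 mm²). At z = 3.9: the r=4 sphere slices to a regular 12-gon of circumradius 3.999 (√(r²−h²) with h=0.1 from center) (area = (12/2)·3.999²·sin(360°/12) = 47.97 mm²). Checking containment: the cross-section at z = 3.9 is a subset of the cross-section at z = 3.7.

entirely on top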